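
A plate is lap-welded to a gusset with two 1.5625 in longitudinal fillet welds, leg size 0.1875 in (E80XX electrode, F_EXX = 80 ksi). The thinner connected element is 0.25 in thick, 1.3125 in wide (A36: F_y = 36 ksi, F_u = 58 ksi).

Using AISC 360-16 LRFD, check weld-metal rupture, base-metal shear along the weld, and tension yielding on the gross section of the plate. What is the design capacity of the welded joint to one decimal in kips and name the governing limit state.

Weld metal: throat = 0.707×0.1875 = 0.13256 in, L = 2×1.5625 = 3.125 in. φR_n = 0.75 × 0.6 × 80 × 0.13256 × 3.125 = 14.9 kips.
Base metal shear (0.25 in plate): yield φR_n = 1.0×0.6×36×0.25×3.125 = 16.9 kips; rupture φR_n = 0.75×0.6×58×0.25×3.125 = 20.4 kips; take 16.9 kips (yield).
Tension yield (gross): A_g = 1.3125×0.25 = 0.32813 in². φR_n = 0.90 × 36 × 0.32813 = 10.6 kips.
Governing: min(14.9, 16.9, 10.6) = 10.6 kips → gross-section yield.

10.6 kips (gross-section yield governs)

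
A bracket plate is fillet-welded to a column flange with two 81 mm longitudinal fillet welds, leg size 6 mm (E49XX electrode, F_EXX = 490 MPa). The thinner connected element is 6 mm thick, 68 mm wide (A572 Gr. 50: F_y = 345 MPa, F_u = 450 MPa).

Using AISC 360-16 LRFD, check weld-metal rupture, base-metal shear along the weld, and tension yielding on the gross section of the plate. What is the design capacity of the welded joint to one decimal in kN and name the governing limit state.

Weld metal: throat = 0.707×6 = 4.242 mm, L = 2×81 = 162 mm. φR_n = 0.75 × 0.6 × 490 × 4.242 × 162 = 151.5 kN.
Base metal shear (6 mm plate): yield φR_n = 1.0×0.6×345×6×162 = 201.2 kN; rupture φR_n = 0.75×0.6×450×6×162 = 196.8 kN; take 196.8 kN (rupture).
Tension yield (gross): A_g = 68×6 = 408 mm². φR_n = 0.90 × 345 × 408 = 126.7 kN.
Governing: min(151.5, 196.8, 126.7) = 126.7 kN → gross-section yield.

126.7 kN (gross-section yield governs)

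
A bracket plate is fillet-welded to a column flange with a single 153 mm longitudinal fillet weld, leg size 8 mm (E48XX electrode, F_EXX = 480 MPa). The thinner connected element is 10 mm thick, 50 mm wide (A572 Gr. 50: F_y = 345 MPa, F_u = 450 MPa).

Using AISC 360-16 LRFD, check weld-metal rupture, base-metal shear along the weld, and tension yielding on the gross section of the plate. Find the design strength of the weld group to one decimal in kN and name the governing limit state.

Weld metal: throat = 0.707×8 = 5.656 mm, L = 153 mm. φR_n = 0.75 × 0.6 × 480 × 5.656 × 153 = 186.9 kN.
Base metal shear (10 mm plate): yield φR_n = 1.0×0.6×345×10×153 = 316.7 kN; rupture φR_n = 0.75×0.6×450×10×153 = 309.8 kN; take 309.8 kN (rupture).
Tension yield (gross): A_g = 50×10 = 500 mm². φR_n = 0.90 × 345 × 500 = 155.3 kN.
Governing: min(186.9, 309.8, 155.3) = 155.3 kN → gross-section yield.

155.3 kN (gross-section yield governs)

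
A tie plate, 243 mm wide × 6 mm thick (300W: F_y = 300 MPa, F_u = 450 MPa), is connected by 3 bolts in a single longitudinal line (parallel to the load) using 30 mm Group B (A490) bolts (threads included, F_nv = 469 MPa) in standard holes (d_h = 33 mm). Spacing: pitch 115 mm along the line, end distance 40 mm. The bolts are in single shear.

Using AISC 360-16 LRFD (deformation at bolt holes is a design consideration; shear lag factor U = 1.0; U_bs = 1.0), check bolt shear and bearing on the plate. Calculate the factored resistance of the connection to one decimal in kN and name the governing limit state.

Bolt shear: A_b = π(30)²/4 = 706.86 mm². φR_n = 0.75 × 469 × 706.86 × 3 × 1 = 745.9 kN.
Bearing (6 mm plate, F_u = 450 MPa): end bolts L_c = 40 − 33/2 = 23.5, R_n = min(1.2×23.5×6×450, 2.4×30×6×450) = 76.14 kN/bolt; interior L_c = 115 − 33 = 82, R_n = 194.4 kN/bolt. φR_n = 0.75 × (1×76.14 + 2×194.4) = 348.7 kN.
Governing: min(745.9, 348.7) = 348.7 kN → bearing.

348.7 kN (bearing governs)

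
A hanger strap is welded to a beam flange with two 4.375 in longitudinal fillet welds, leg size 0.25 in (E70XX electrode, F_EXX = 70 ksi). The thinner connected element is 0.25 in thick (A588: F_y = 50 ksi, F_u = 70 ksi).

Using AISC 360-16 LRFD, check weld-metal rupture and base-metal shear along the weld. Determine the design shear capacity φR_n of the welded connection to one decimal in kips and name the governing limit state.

Weld metal: throat = 0.707×0.25 = 0.17675 in, L = 2×4.375 = 8.75 in. φR_n = 0.75 × 0.6 × 70 × 0.17675 × 8.75 = 48.7 kips.
Base metal shear (0.25 in plate): yield φR_n = 1.0×0.6×50×0.25×8.75 = 65.6 kips; rupture φR_n = 0.75×0.6×70×0.25×8.75 = 68.9 kips; take 65.6 kips (yield).
Governing: min(48.7, 65.6) = 48.7 kips → weld metal.

48.7 kips (weld metal governs)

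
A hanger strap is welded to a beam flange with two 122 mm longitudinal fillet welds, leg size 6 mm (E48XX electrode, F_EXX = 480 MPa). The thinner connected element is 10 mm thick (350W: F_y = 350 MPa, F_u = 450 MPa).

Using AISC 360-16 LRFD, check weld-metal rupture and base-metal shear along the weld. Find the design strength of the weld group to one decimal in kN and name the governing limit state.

Weld metal: throat = 0.707×6 = 4.242 mm, L = 2×122 = 244 mm. φR_n = 0.75 × 0.6 × 480 × 4.242 × 244 = 223.6 kN.
Base metal shear (10 mm plate): yield φR_n = 1.0×0.6×350×10×244 = 512.4 kN; rupture φR_n = 0.75×0.6×450×10×244 = 494.1 kN; take 494.1 kN (rupture).
Governing: min(223.6, 494.1) = 223.6 kN → weld metal.

223.6 kN (weld metal governs)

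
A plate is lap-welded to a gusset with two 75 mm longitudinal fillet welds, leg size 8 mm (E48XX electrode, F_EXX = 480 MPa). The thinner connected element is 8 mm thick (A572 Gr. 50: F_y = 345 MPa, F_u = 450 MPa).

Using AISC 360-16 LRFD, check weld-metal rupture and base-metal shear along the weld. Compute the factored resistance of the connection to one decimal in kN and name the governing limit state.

183.3 kN (weld metal governs)

Weld metal: throat = 0.707×8 = 5.656 mm, L = 2×75 = 150 mm. φR_n = 0.75 × 0.6 × 480 × 5.656 × 150 = 183.3 kN.
Base metal shear (8 mm plate): yield φR_n = 1.0×0.6×345×8×150 = 248.4 kN; rupture φR_n = 0.75×0.6×450×8×150 = 243.0 kN; take 243.0 kN (rupture).
Governing: min(183.3, 243.0) = 183.3 kN → weld metal.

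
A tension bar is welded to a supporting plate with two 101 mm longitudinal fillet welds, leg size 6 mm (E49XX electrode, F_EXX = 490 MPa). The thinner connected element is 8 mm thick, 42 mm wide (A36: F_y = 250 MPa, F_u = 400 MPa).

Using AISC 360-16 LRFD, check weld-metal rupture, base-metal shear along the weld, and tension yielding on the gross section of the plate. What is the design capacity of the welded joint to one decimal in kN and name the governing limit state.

Weld metal: throat = 0.707×6 = 4.242 mm, L = 2×101 = 202 mm. φR_n = 0.75 × 0.6 × 490 × 4.242 × 202 = 188.9 kN.
Base metal shear (8 mm plate): yield φR_n = 1.0×0.6×250×8×202 = 242.4 kN; rupture φR_n = 0.75×0.6×400×8×202 = 290.9 kN; take 242.4 kN (yield).
Tension yield (gross): A_g = 42×8 = 336 mm². φR_n = 0.90 × 250 × 336 = 75.6 kN.
Governing: min(188.9, 242.4, 75.6) = 75.6 kN → gross-section yield.

75.6 kN (gross-section yield governs)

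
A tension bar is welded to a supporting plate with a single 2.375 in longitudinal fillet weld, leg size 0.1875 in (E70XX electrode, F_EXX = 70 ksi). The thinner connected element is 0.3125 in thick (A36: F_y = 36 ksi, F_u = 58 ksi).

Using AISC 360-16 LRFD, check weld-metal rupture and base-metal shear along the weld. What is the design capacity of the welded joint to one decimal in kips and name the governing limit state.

Weld metal: throat = 0.707×0.1875 = 0.13256 in, L = 2.375 in. φR_n = 0.75 × 0.6 × 70 × 0.13256 × 2.375 = 9.9 kips.
Base metal shear (0.3125 in plate): yield φR_n = 1.0×0.6×36×0.3125×2.375 = 16.0 kips; rupture φR_n = 0.75×0.6×58×0.3125×2.375 = 19.4 kips; take 16.0 kips (yield).
Governing: min(9.9, 16.0) = 9.9 kips → weld metal.

9.9 kips (weld metal governs)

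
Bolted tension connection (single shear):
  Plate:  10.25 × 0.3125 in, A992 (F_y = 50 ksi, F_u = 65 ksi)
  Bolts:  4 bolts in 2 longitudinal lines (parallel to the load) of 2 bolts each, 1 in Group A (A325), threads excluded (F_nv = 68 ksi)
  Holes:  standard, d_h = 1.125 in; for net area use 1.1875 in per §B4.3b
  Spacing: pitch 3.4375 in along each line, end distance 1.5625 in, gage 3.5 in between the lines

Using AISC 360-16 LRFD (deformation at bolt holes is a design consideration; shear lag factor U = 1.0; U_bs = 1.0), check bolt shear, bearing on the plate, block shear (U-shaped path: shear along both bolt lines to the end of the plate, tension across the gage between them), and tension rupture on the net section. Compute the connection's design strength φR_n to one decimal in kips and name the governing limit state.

Bolt shear: A_b = π(1)²/4 = 0.7854 in². φR_n = 0.75 × 68 × 0.7854 × 4 × 1 = 160.2 kips.
Bearing (0.3125 in plate, F_u = 65 ksi): end bolts L_c = 1.5625 − 1.125/2 = 1, R_n = min(1.2×1×0.3125×65, 2.4×1×0.3125×65) = 24.375 kips/bolt; interior L_c = 3.4375 − 1.125 = 2.3125, R_n = 48.75 kips/bolt. φR_n = 0.75 × (2×24.375 + 2×48.75) = 109.7 kips.
Block shear: shear path 2×[1.5625+1×3.4375] = 2×5 in, A_gv = 3.125, A_nv = 2×(5 − 1.5×1.1875)×0.3125 = 2.0117 in²; tension across gage: (3.5 − 1×1.1875)×0.3125 = 0.72266 in². R_n = min(0.6×65×2.0117, 0.6×50×3.125) + 1.0×65×0.72266 = min(78.456, 93.75) + 46.973 = 125.43 kips. φR_n = 0.75 × 125.43 = 94.1 kips.
Tension rupture (net): A_n = (10.25 − 2×1.1875)×0.3125 = 2.4609 in² (U = 1.0, A_e = A_n). φR_n = 0.75 × 65 × 2.4609 = 120.0 kips.
Governing: min(160.2, 109.7, 94.1, 120.0) = 94.1 kips → block shear.

94.1 kips (block shear governs)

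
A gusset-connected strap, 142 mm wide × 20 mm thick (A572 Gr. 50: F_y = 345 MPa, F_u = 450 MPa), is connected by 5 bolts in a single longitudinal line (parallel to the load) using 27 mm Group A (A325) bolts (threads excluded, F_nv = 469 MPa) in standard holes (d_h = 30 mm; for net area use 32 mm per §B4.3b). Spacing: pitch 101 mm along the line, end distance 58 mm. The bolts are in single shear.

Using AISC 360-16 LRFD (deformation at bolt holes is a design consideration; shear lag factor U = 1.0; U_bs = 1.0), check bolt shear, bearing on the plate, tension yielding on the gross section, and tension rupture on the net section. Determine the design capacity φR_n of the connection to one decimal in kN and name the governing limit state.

742.5 kN (net-section rupture governs)

Bolt shear: A_b = π(27)²/4 = 572.56 mm². φR_n = 0.75 × 469 × 572.56 × 5 × 1 = 1007.0 kN.
Bearing (20 mm plate, F_u = 450 MPa): end bolts L_c = 58 − 30/2 = 43, R_n = min(1.2×43×20×450, 2.4×27×20×450) = 464.4 kN/bolt; interior L_c = 101 − 30 = 71, R_n = 583.2 kN/bolt. φR_n = 0.75 × (1×464.4 + 4×583.2) = 2097.9 kN.
Tension yield (gross): A_g = 142×20 = 2840 mm². φR_n = 0.90 × 345 × 2840 = 881.8 kN.
Tension rupture (net): A_n = (142 − 1×32)×20 = 2200 mm² (U = 1.0, A_e = A_n). φR_n = 0.75 × 450 × 2200 = 742.5 kN.
Governing: min(1007.0, 2097.9, 881.8, 742.5) = 742.5 kN → net-section rupture.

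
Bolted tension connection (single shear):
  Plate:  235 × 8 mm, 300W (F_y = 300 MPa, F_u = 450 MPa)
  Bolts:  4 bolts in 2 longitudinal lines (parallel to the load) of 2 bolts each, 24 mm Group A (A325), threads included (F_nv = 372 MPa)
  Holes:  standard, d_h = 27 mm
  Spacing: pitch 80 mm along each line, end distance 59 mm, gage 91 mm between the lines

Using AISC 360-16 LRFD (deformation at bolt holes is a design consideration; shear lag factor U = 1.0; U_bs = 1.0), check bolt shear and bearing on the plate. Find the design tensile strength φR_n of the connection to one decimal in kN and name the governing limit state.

504.9 kN (bolt shear governs)

Bolt shear: A_b = π(24)²/4 = 452.39 mm². φR_n = 0.75 × 372 × 452.39 × 4 × 1 = 504.9 kN.
Bearing (8 mm plate, F_u = 450 MPa): end bolts L_c = 59 − 27/2 = 45.5, R_n = min(1.2×45.5×8×450, 2.4×24×8×450) = 196.56 kN/bolt; interior L_c = 80 − 27 = 53, R_n = 207.36 kN/bolt. φR_n = 0.75 × (2×196.56 + 2×207.36) = 605.9 kN.
Governing: min(504.9, 605.9) = 504.9 kN → bolt shear.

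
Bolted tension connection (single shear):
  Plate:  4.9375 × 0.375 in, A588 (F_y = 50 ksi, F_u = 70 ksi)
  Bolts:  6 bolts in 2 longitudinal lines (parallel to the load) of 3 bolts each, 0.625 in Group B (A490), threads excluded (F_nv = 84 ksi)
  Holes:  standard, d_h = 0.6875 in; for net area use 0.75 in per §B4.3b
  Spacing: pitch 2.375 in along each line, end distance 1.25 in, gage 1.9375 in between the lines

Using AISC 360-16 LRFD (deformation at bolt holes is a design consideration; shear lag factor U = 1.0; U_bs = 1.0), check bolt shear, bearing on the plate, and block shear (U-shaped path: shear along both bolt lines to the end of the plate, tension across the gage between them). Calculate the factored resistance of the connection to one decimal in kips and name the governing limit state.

116.0 kips (bolt shear governs)

Bolt shear: A_b = π(0.625)²/4 = 0.3068 in². φR_n = 0.75 × 84 × 0.3068 × 6 × 1 = 116.0 kips.
Bearing (0.375 in plate, F_u = 70 ksi): end bolts L_c = 1.25 − 0.6875/2 = 0.90625, R_n = min(1.2×0.90625×0.375×70, 2.4×0.625×0.375×70) = 28.547 kips/bolt; interior L_c = 2.375 − 0.6875 = 1.6875, R_n = 39.375 kips/bolt. φR_n = 0.75 × (2×28.547 + 4×39.375) = 160.9 kips.
Block shear: shear path 2×[1.25+2×2.375] = 2×6 in, A_gv = 4.5, A_nv = 2×(6 − 2.5×0.75)×0.375 = 3.0938 in²; tension across gage: (1.9375 − 1×0.75)×0.375 = 0.44531 in². R_n = min(0.6×70×3.0938, 0.6×50×4.5) + 1.0×70×0.44531 = min(129.94, 135) + 31.172 = 161.11 kips. φR_n = 0.75 × 161.11 = 120.8 kips.
Governing: min(116.0, 160.9, 120.8) = 116.0 kips → bolt shear.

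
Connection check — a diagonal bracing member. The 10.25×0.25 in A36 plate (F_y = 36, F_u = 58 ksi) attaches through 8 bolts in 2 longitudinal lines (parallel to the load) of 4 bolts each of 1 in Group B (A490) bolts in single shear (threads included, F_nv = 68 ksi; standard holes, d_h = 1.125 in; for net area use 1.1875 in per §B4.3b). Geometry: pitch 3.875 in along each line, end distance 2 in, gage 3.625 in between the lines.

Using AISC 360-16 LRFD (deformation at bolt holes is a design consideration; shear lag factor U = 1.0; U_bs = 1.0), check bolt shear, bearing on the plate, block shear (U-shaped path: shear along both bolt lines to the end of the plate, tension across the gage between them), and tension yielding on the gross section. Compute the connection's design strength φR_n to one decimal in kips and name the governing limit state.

Bolt shear: A_b = π(1)²/4 = 0.7854 in². φR_n = 0.75 × 68 × 0.7854 × 8 × 1 = 320.4 kips.
Bearing (0.25 in plate, F_u = 58 ksi): end bolts L_c = 2 − 1.125/2 = 1.4375, R_n = min(1.2×1.4375×0.25×58, 2.4×1×0.25×58) = 25.013 kips/bolt; interior L_c = 3.875 − 1.125 = 2.75, R_n = 34.8 kips/bolt. φR_n = 0.75 × (2×25.013 + 6×34.8) = 194.1 kips.
Block shear: shear path 2×[2+3×3.875] = 2×13.625 in, A_gv = 6.8125, A_nv = 2×(13.625 − 3.5×1.1875)×0.25 = 4.7344 in²; tension across gage: (3.625 − 1×1.1875)×0.25 = 0.60938 in². R_n = min(0.6×58×4.7344, 0.6×36×6.8125) + 1.0×58×0.60938 = min(164.76, 147.15) + 35.344 = 182.49 kips. φR_n = 0.75 × 182.49 = 136.9 kips.
Tension yield (gross): A_g = 10.25×0.25 = 2.5625 in². φR_n = 0.90 × 36 × 2.5625 = 83.0 kips.
Governing: min(320.4, 194.1, 136.9, 83.0) = 83.0 kips → gross-section yield.

83.0 kips (gross-section yield governs)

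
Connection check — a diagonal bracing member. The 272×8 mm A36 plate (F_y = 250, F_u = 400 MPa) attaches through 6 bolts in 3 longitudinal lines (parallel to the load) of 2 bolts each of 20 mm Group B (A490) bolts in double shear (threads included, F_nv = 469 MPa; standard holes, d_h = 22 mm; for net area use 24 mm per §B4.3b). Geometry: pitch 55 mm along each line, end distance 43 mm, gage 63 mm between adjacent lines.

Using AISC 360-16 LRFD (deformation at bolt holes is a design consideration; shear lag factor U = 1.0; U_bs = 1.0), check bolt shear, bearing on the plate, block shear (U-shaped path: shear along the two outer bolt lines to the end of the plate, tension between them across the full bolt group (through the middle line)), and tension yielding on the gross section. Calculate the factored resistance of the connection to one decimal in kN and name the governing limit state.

Bolt shear: A_b = π(20)²/4 = 314.16 mm². φR_n = 0.75 × 469 × 314.16 × 6 × 2 = 1326.1 kN.
Bearing (8 mm plate, F_u = 400 MPa): end bolts L_c = 43 − 22/2 = 32, R_n = min(1.2×32×8×400, 2.4×20×8×400) = 122.88 kN/bolt; interior L_c = 55 − 22 = 33, R_n = 126.72 kN/bolt. φR_n = 0.75 × (3×122.88 + 3×126.72) = 561.6 kN.
Block shear: shear path 2×[43+1×55] = 2×98 mm, A_gv = 1568, A_nv = 2×(98 − 1.5×24)×8 = 992 mm²; tension across gage: (126 − 2×24)×8 = 624 mm². R_n = min(0.6×400×992, 0.6×250×1568) + 1.0×400×624 = min(238.08, 235.2) + 249.6 = 484.8 kN. φR_n = 0.75 × 484.8 = 363.6 kN.
Tension yield (gross): A_g = 272×8 = 2176 mm². φR_n = 0.90 × 250 × 2176 = 489.6 kN.
Governing: min(1326.1, 561.6, 363.6, 489.6) = 363.6 kN → block shear.

363.6 kN (block shear governs)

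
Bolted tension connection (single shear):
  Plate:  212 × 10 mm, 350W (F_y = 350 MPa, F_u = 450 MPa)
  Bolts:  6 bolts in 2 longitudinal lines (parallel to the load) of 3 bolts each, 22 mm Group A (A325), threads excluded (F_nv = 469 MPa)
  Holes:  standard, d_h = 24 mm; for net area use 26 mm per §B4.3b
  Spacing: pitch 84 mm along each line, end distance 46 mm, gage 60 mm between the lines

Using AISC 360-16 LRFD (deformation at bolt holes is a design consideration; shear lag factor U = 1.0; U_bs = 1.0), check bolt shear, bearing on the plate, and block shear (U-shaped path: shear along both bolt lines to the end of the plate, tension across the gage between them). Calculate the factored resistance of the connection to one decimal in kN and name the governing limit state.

Bolt shear: A_b = π(22)²/4 = 380.13 mm². φR_n = 0.75 × 469 × 380.13 × 6 × 1 = 802.3 kN.
Bearing (10 mm plate, F_u = 450 MPa): end bolts L_c = 46 − 24/2 = 34, R_n = min(1.2×34×10×450, 2.4×22×10×450) = 183.6 kN/bolt; interior L_c = 84 − 24 = 60, R_n = 237.6 kN/bolt. φR_n = 0.75 × (2×183.6 + 4×237.6) = 988.2 kN.
Block shear: shear path 2×[46+2×84] = 2×214 mm, A_gv = 4280, A_nv = 2×(214 − 2.5×26)×10 = 2980 mm²; tension across gage: (60 − 1×26)×10 = 340 mm². R_n = min(0.6×450×2980, 0.6×350×4280) + 1.0×450×340 = min(804.6, 898.8) + 153 = 957.6 kN. φR_n = 0.75 × 957.6 = 718.2 kN.
Governing: min(802.3, 988.2, 718.2) = 718.2 kN → block shear.

718.2 kN (block shear governs)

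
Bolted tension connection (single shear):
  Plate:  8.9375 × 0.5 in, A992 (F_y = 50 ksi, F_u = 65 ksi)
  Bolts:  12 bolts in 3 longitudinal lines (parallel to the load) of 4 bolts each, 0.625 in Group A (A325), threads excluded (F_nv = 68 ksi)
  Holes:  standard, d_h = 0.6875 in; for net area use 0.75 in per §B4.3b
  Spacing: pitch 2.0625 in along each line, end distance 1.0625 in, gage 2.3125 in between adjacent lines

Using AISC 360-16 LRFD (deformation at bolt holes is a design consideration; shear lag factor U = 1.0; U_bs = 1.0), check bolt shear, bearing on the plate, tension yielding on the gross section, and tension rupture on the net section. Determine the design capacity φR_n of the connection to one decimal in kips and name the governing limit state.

163.0 kips (net-section rupture governs)

Bolt shear: A_b = π(0.625)²/4 = 0.3068 in². φR_n = 0.75 × 68 × 0.3068 × 12 × 1 = 187.8 kips.
Bearing (0.5 in plate, F_u = 65 ksi): end bolts L_c = 1.0625 − 0.6875/2 = 0.71875, R_n = min(1.2×0.71875×0.5×65, 2.4×0.625×0.5×65) = 28.031 kips/bolt; interior L_c = 2.0625 − 0.6875 = 1.375, R_n = 48.75 kips/bolt. φR_n = 0.75 × (3×28.031 + 9×48.75) = 392.1 kips.
Tension yield (gross): A_g = 8.9375×0.5 = 4.4688 in². φR_n = 0.90 × 50 × 4.4688 = 201.1 kips.
Tension rupture (net): A_n = (8.9375 − 3×0.75)×0.5 = 3.3438 in² (U = 1.0, A_e = A_n). φR_n = 0.75 × 65 × 3.3438 = 163.0 kips.
Governing: min(187.8, 392.1, 201.1, 163.0) = 163.0 kips → net-section rupture.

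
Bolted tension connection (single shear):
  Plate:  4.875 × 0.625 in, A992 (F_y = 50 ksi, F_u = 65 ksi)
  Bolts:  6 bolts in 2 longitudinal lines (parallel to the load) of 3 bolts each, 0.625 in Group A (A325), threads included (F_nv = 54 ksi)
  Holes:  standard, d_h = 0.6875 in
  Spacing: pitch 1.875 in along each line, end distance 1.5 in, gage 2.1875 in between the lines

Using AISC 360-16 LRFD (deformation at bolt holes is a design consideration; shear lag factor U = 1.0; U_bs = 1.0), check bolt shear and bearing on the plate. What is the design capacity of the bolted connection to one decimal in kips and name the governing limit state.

74.6 kips (bolt shear governs)

Bolt shear: A_b = π(0.625)²/4 = 0.3068 in². φR_n = 0.75 × 54 × 0.3068 × 6 × 1 = 74.6 kips.
Bearing (0.625 in plate, F_u = 65 ksi): end bolts L_c = 1.5 − 0.6875/2 = 1.15625, R_n = min(1.2×1.15625×0.625×65, 2.4×0.625×0.625×65) = 56.367 kips/bolt; interior L_c = 1.875 − 0.6875 = 1.1875, R_n = 57.891 kips/bolt. φR_n = 0.75 × (2×56.367 + 4×57.891) = 258.2 kips.
Governing: min(74.6, 258.2) = 74.6 kips → bolt shear.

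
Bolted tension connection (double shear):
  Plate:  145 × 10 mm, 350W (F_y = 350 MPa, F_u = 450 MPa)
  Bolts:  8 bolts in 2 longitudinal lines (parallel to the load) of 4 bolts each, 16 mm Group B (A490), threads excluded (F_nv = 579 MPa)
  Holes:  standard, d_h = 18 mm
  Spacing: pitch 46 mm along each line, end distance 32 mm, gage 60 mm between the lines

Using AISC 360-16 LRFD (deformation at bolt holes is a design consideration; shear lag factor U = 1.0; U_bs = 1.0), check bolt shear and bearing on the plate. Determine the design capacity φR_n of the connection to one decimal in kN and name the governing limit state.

866.7 kN (bearing governs)

Bolt shear: A_b = π(16)²/4 = 201.06 mm². φR_n = 0.75 × 579 × 201.06 × 8 × 2 = 1397.0 kN.
Bearing (10 mm plate, F_u = 450 MPa): end bolts L_c = 32 − 18/2 = 23, R_n = min(1.2×23×10×450, 2.4×16×10×450) = 124.2 kN/bolt; interior L_c = 46 − 18 = 28, R_n = 151.2 kN/bolt. φR_n = 0.75 × (2×124.2 + 6×151.2) = 866.7 kN.
Governing: min(1397.0, 866.7) = 866.7 kN → bearing.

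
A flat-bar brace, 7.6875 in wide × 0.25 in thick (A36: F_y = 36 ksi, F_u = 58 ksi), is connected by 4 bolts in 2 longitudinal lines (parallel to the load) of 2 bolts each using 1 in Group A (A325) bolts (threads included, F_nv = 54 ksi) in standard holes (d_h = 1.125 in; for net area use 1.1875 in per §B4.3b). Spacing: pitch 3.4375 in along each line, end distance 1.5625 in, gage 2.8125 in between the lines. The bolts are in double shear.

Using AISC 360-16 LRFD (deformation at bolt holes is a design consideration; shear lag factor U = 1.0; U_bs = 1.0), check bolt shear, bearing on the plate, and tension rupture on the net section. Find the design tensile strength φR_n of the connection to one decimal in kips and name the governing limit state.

57.8 kips (net-section rupture governs)

Bolt shear: A_b = π(1)²/4 = 0.7854 in². φR_n = 0.75 × 54 × 0.7854 × 4 × 2 = 254.5 kips.
Bearing (0.25 in plate, F_u = 58 ksi): end bolts L_c = 1.5625 − 1.125/2 = 1, R_n = min(1.2×1×0.25×58, 2.4×1×0.25×58) = 17.4 kips/bolt; interior L_c = 3.4375 − 1.125 = 2.3125, R_n = 34.8 kips/bolt. φR_n = 0.75 × (2×17.4 + 2×34.8) = 78.3 kips.
Tension rupture (net): A_n = (7.6875 − 2×1.1875)×0.25 = 1.3281 in² (U = 1.0, A_e = A_n). φR_n = 0.75 × 58 × 1.3281 = 57.8 kips.
Governing: min(254.5, 78.3, 57.8) = 57.8 kips → net-section rupture.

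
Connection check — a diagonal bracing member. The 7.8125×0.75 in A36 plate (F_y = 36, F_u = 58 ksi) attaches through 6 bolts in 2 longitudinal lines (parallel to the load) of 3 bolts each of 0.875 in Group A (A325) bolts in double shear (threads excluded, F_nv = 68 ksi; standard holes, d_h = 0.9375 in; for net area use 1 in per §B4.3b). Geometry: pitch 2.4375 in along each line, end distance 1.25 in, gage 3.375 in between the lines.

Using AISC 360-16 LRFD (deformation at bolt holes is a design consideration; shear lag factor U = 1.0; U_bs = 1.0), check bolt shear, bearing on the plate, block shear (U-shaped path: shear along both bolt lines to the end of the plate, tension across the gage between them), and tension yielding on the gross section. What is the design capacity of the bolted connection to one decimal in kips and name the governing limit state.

189.8 kips (gross-section yield governs)

Bolt shear: A_b = π(0.875)²/4 = 0.60132 in². φR_n = 0.75 × 68 × 0.60132 × 6 × 2 = 368.0 kips.
Bearing (0.75 in plate, F_u = 58 ksi): end bolts L_c = 1.25 − 0.9375/2 = 0.78125, R_n = min(1.2×0.78125×0.75×58, 2.4×0.875×0.75×58) = 40.781 kips/bolt; interior L_c = 2.4375 − 0.9375 = 1.5, R_n = 78.3 kips/bolt. φR_n = 0.75 × (2×40.781 + 4×78.3) = 296.1 kips.
Block shear: shear path 2×[1.25+2×2.4375] = 2×6.125 in, A_gv = 9.1875, A_nv = 2×(6.125 − 2.5×1)×0.75 = 5.4375 in²; tension across gage: (3.375 − 1×1)×0.75 = 1.7813 in². R_n = min(0.6×58×5.4375, 0.6×36×9.1875) + 1.0×58×1.7813 = min(189.23, 198.45) + 103.32 = 292.55 kips. φR_n = 0.75 × 292.55 = 219.4 kips.
Tension yield (gross): A_g = 7.8125×0.75 = 5.8594 in². φR_n = 0.90 × 36 × 5.8594 = 189.8 kips.
Governing: min(368.0, 296.1, 219.4, 189.8) = 189.8 kips → gross-section yield.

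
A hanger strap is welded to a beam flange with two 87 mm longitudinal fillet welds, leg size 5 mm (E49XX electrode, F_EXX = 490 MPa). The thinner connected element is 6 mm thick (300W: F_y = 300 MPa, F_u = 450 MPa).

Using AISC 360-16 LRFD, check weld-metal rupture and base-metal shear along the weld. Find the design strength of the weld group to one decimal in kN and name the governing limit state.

135.6 kN (weld metal governs)

Weld metal: throat = 0.707×5 = 3.535 mm, L = 2×87 = 174 mm. φR_n = 0.75 × 0.6 × 490 × 3.535 × 174 = 135.6 kN.
Base metal shear (6 mm plate): yield φR_n = 1.0×0.6×300×6×174 = 187.9 kN; rupture φR_n = 0.75×0.6×450×6×174 = 211.4 kN; take 187.9 kN (yield).
Governing: min(135.6, 187.9) = 135.6 kN → weld metal.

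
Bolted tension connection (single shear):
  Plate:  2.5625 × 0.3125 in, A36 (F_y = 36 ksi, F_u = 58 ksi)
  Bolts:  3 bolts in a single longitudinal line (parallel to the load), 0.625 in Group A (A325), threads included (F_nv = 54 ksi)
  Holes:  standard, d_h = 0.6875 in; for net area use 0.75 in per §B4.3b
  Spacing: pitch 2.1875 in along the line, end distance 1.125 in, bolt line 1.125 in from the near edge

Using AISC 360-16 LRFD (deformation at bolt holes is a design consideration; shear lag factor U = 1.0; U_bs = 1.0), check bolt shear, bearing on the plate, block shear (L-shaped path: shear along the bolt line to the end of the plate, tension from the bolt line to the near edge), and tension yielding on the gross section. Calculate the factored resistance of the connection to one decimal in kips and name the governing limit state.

Bolt shear: A_b = π(0.625)²/4 = 0.3068 in². φR_n = 0.75 × 54 × 0.3068 × 3 × 1 = 37.3 kips.
Bearing (0.3125 in plate, F_u = 58 ksi): end bolts L_c = 1.125 − 0.6875/2 = 0.78125, R_n = min(1.2×0.78125×0.3125×58, 2.4×0.625×0.3125×58) = 16.992 kips/bolt; interior L_c = 2.1875 − 0.6875 = 1.5, R_n = 27.188 kips/bolt. φR_n = 0.75 × (1×16.992 + 2×27.188) = 53.5 kips.
Block shear: shear path 1×[1.125+2×2.1875] = 1×5.5 in, A_gv = 1.7188, A_nv = 1×(5.5 − 2.5×0.75)×0.3125 = 1.1328 in²; tension to near edge: (1.125 − 0.5×0.75)×0.3125 = 0.23438 in². R_n = min(0.6×58×1.1328, 0.6×36×1.7188) + 1.0×58×0.23438 = min(39.421, 37.126) + 13.594 = 50.72 kips. φR_n = 0.75 × 50.72 = 38.0 kips.
Tension yield (gross): A_g = 2.5625×0.3125 = 0.80078 in². φR_n = 0.90 × 36 × 0.80078 = 25.9 kips.
Governing: min(37.3, 53.5, 38.0, 25.9) = 25.9 kips → gross-section yield.

25.9 kips (gross-section yield governs)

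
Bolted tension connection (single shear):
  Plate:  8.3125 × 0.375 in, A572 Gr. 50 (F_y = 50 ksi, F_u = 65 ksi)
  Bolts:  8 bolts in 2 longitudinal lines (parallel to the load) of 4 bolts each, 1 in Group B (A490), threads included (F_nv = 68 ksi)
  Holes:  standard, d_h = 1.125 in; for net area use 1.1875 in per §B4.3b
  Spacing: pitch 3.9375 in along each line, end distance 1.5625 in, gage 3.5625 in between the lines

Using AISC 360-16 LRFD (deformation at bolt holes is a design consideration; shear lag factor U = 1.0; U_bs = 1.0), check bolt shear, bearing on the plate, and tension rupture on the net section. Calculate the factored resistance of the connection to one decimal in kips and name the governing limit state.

108.5 kips (net-section rupture governs)

Bolt shear: A_b = π(1)²/4 = 0.7854 in². φR_n = 0.75 × 68 × 0.7854 × 8 × 1 = 320.4 kips.
Bearing (0.375 in plate, F_u = 65 ksi): end bolts L_c = 1.5625 − 1.125/2 = 1, R_n = min(1.2×1×0.375×65, 2.4×1×0.375×65) = 29.25 kips/bolt; interior L_c = 3.9375 − 1.125 = 2.8125, R_n = 58.5 kips/bolt. φR_n = 0.75 × (2×29.25 + 6×58.5) = 307.1 kips.
Tension rupture (net): A_n = (8.3125 − 2×1.1875)×0.375 = 2.2266 in² (U = 1.0, A_e = A_n). φR_n = 0.75 × 65 × 2.2266 = 108.5 kips.
Governing: min(320.4, 307.1, 108.5) = 108.5 kips → net-section rupture.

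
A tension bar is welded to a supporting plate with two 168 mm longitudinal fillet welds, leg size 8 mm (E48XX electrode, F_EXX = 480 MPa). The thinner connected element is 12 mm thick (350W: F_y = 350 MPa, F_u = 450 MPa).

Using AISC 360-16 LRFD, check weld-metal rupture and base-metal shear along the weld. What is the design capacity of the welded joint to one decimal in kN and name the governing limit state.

410.5 kN (weld metal governs)

Weld metal: throat = 0.707×8 = 5.656 mm, L = 2×168 = 336 mm. φR_n = 0.75 × 0.6 × 480 × 5.656 × 336 = 410.5 kN.
Base metal shear (12 mm plate): yield φR_n = 1.0×0.6×350×12×336 = 846.7 kN; rupture φR_n = 0.75×0.6×450×12×336 = 816.5 kN; take 816.5 kN (rupture).
Governing: min(410.5, 816.5) = 410.5 kN → weld metal.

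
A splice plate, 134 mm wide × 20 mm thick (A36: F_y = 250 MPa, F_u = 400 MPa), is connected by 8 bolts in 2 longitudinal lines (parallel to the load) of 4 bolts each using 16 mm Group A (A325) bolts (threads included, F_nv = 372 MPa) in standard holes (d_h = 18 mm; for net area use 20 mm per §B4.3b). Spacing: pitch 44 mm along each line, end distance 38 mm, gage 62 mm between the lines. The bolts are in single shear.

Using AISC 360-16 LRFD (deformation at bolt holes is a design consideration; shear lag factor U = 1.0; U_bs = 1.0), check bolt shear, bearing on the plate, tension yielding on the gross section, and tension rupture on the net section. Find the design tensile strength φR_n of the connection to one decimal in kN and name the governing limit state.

Bolt shear: A_b = π(16)²/4 = 201.06 mm². φR_n = 0.75 × 372 × 201.06 × 8 × 1 = 448.8 kN.
Bearing (20 mm plate, F_u = 400 MPa): end bolts L_c = 38 − 18/2 = 29, R_n = min(1.2×29×20×400, 2.4×16×20×400) = 278.4 kN/bolt; interior L_c = 44 − 18 = 26, R_n = 249.6 kN/bolt. φR_n = 0.75 × (2×278.4 + 6×249.6) = 1540.8 kN.
Tension yield (gross): A_g = 134×20 = 2680 mm². φR_n = 0.90 × 250 × 2680 = 603.0 kN.
Tension rupture (net): A_n = (134 − 2×20)×20 = 1880 mm² (U = 1.0, A_e = A_n). φR_n = 0.75 × 400 × 1880 = 564.0 kN.
Governing: min(448.8, 1540.8, 603.0, 564.0) = 448.8 kN → bolt shear.

448.8 kN (bolt shear governs)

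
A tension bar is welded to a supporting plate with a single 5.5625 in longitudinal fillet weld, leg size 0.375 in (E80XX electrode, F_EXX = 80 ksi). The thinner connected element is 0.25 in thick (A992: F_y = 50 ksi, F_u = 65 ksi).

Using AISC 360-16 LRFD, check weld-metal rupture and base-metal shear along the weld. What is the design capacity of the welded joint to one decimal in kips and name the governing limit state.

40.7 kips (base-metal shear governs)

Weld metal: throat = 0.707×0.375 = 0.26513 in, L = 5.5625 in. φR_n = 0.75 × 0.6 × 80 × 0.26513 × 5.5625 = 53.1 kips.
Base metal shear (0.25 in plate): yield φR_n = 1.0×0.6×50×0.25×5.5625 = 41.7 kips; rupture φR_n = 0.75×0.6×65×0.25×5.5625 = 40.7 kips; take 40.7 kips (rupture).
Governing: min(53.1, 40.7) = 40.7 kips → base-metal shear.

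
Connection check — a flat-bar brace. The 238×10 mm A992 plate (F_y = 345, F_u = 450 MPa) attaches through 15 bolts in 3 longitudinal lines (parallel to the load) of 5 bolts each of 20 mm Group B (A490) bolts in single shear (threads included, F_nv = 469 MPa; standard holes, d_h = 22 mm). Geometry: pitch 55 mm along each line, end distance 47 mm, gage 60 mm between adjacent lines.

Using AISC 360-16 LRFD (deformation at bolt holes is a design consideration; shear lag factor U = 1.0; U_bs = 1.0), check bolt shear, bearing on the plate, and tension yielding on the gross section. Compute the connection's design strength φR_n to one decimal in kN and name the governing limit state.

739.0 kN (gross-section yield governs)

Bolt shear: A_b = π(20)²/4 = 314.16 mm². φR_n = 0.75 × 469 × 314.16 × 15 × 1 = 1657.6 kN.
Bearing (10 mm plate, F_u = 450 MPa): end bolts L_c = 47 − 22/2 = 36, R_n = min(1.2×36×10×450, 2.4×20×10×450) = 194.4 kN/bolt; interior L_c = 55 − 22 = 33, R_n = 178.2 kN/bolt. φR_n = 0.75 × (3×194.4 + 12×178.2) = 2041.2 kN.
Tension yield (gross): A_g = 238×10 = 2380 mm². φR_n = 0.90 × 345 × 2380 = 739.0 kN.
Governing: min(1657.6, 2041.2, 739.0) = 739.0 kN → gross-section yield.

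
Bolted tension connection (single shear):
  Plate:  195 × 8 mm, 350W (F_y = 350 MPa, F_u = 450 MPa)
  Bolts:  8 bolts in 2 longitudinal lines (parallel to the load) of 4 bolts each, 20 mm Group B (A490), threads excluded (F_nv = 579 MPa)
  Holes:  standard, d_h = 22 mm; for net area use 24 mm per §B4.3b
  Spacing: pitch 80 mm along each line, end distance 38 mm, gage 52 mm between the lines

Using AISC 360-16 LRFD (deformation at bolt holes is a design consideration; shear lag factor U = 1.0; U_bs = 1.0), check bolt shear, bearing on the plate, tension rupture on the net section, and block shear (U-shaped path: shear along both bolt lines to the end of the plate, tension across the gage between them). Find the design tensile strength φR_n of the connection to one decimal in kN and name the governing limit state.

396.9 kN (net-section rupture governs)

Bolt shear: A_b = π(20)²/4 = 314.16 mm². φR_n = 0.75 × 579 × 314.16 × 8 × 1 = 1091.4 kN.
Bearing (8 mm plate, F_u = 450 MPa): end bolts L_c = 38 − 22/2 = 27, R_n = min(1.2×27×8×450, 2.4×20×8×450) = 116.64 kN/bolt; interior L_c = 80 − 22 = 58, R_n = 172.8 kN/bolt. φR_n = 0.75 × (2×116.64 + 6×172.8) = 952.6 kN.
Tension rupture (net): A_n = (195 − 2×24)×8 = 1176 mm² (U = 1.0, A_e = A_n). φR_n = 0.75 × 450 × 1176 = 396.9 kN.
Block shear: shear path 2×[38+3×80] = 2×278 mm, A_gv = 4448, A_nv = 2×(278 − 3.5×24)×8 = 3104 mm²; tension across gage: (52 − 1×24)×8 = 224 mm². R_n = min(0.6×450×3104, 0.6×350×4448) + 1.0×450×224 = min(838.08, 934.08) + 100.8 = 938.88 kN. φR_n = 0.75 × 938.88 = 704.2 kN.
Governing: min(1091.4, 952.6, 396.9, 704.2) = 396.9 kN → net-section rupture.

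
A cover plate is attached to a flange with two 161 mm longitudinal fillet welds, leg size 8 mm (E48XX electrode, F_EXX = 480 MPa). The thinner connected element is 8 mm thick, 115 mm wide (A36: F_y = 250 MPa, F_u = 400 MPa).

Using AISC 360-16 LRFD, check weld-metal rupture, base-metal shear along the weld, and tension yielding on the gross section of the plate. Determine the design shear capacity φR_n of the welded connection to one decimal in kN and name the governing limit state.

207.0 kN (gross-section yield governs)

Weld metal: throat = 0.707×8 = 5.656 mm, L = 2×161 = 322 mm. φR_n = 0.75 × 0.6 × 480 × 5.656 × 322 = 393.4 kN.
Base metal shear (8 mm plate): yield φR_n = 1.0×0.6×250×8×322 = 386.4 kN; rupture φR_n = 0.75×0.6×400×8×322 = 463.7 kN; take 386.4 kN (yield).
Tension yield (gross): A_g = 115×8 = 920 mm². φR_n = 0.90 × 250 × 920 = 207.0 kN.
Governing: min(393.4, 386.4, 207.0) = 207.0 kN → gross-section yield.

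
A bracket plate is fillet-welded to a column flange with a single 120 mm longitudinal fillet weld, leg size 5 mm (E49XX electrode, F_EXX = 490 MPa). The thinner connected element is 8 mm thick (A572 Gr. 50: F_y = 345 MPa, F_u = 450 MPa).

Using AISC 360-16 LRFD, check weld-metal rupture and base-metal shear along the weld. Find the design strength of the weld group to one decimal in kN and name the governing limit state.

Weld metal: throat = 0.707×5 = 3.535 mm, L = 120 mm. φR_n = 0.75 × 0.6 × 490 × 3.535 × 120 = 93.5 kN.
Base metal shear (8 mm plate): yield φR_n = 1.0×0.6×345×8×120 = 198.7 kN; rupture φR_n = 0.75×0.6×450×8×120 = 194.4 kN; take 194.4 kN (rupture).
Governing: min(93.5, 194.4) = 93.5 kN → weld metal.

93.5 kN (weld metal governs)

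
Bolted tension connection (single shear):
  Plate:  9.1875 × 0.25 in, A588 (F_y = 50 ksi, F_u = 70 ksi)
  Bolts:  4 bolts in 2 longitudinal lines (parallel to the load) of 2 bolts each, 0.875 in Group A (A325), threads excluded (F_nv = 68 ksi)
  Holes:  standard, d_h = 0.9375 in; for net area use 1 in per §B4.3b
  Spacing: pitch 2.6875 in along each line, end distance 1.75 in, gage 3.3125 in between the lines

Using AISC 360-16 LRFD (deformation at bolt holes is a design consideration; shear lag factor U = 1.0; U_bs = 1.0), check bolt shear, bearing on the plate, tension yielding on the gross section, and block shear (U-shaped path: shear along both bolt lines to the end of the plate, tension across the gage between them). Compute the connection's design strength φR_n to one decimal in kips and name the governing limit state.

76.6 kips (block shear governs)

Bolt shear: A_b = π(0.875)²/4 = 0.60132 in². φR_n = 0.75 × 68 × 0.60132 × 4 × 1 = 122.7 kips.
Bearing (0.25 in plate, F_u = 70 ksi): end bolts L_c = 1.75 − 0.9375/2 = 1.28125, R_n = min(1.2×1.28125×0.25×70, 2.4×0.875×0.25×70) = 26.906 kips/bolt; interior L_c = 2.6875 − 0.9375 = 1.75, R_n = 36.75 kips/bolt. φR_n = 0.75 × (2×26.906 + 2×36.75) = 95.5 kips.
Tension yield (gross): A_g = 9.1875×0.25 = 2.2969 in². φR_n = 0.90 × 50 × 2.2969 = 103.4 kips.
Block shear: shear path 2×[1.75+1×2.6875] = 2×4.4375 in, A_gv = 2.2188, A_nv = 2×(4.4375 − 1.5×1)×0.25 = 1.4688 in²; tension across gage: (3.3125 − 1×1)×0.25 = 0.57813 in². R_n = min(0.6×70×1.4688, 0.6×50×2.2188) + 1.0×70×0.57813 = min(61.69, 66.564) + 40.469 = 102.16 kips. φR_n = 0.75 × 102.16 = 76.6 kips.
Governing: min(122.7, 95.5, 103.4, 76.6) = 76.6 kips → block shear.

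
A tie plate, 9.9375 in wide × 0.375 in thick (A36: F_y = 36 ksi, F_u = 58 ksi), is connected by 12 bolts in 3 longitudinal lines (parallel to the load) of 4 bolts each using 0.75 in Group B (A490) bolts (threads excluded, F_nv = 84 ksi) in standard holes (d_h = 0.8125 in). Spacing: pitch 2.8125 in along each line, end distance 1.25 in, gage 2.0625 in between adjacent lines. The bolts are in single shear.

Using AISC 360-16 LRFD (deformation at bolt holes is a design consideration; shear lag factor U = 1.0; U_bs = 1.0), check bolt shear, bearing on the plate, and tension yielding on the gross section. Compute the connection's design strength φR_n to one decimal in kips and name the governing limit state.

Bolt shear: A_b = π(0.75)²/4 = 0.44179 in². φR_n = 0.75 × 84 × 0.44179 × 12 × 1 = 334.0 kips.
Bearing (0.375 in plate, F_u = 58 ksi): end bolts L_c = 1.25 − 0.8125/2 = 0.84375, R_n = min(1.2×0.84375×0.375×58, 2.4×0.75×0.375×58) = 22.022 kips/bolt; interior L_c = 2.8125 − 0.8125 = 2, R_n = 39.15 kips/bolt. φR_n = 0.75 × (3×22.022 + 9×39.15) = 313.8 kips.
Tension yield (gross): A_g = 9.9375×0.375 = 3.7266 in². φR_n = 0.90 × 36 × 3.7266 = 120.7 kips.
Governing: min(334.0, 313.8, 120.7) = 120.7 kips → gross-section yield.

120.7 kips (gross-section yield governs)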